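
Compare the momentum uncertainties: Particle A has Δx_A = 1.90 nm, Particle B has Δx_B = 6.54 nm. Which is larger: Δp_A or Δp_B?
Particle A has the larger minimum momentum uncertainty, by a factor of 3.44.

For each particle, the minimum momentum uncertainty is Δp_min = ℏ/(2Δx):

Particle A: Δp_A = ℏ/(2×1.900e-09 m) = 2.775e-26 kg·m/s
Particle B: Δp_B = ℏ/(2×6.540e-09 m) = 8.062e-27 kg·m/s

Ratio: Δp_A/Δp_B = 3.44

Since Δp_min ∝ 1/Δx, the particle with smaller position uncertainty (A) has larger momentum uncertainty.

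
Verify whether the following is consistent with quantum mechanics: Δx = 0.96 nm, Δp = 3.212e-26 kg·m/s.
No, it violates the uncertainty principle (impossible measurement).

Calculate the product ΔxΔp:
ΔxΔp = (9.600e-10 m) × (3.212e-26 kg·m/s)
ΔxΔp = 3.084e-35 J·s

Compare to the minimum allowed value ℏ/2:
ℏ/2 = 5.273e-35 J·s

Since ΔxΔp = 3.084e-35 J·s < 5.273e-35 J·s = ℏ/2,
the measurement violates the uncertainty principle.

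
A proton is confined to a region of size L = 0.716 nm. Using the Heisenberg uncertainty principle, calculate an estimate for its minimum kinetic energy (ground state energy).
10.119 μeV

Using the uncertainty principle to estimate ground state energy:

1. The position uncertainty is approximately the confinement size:
   Δx ≈ L = 7.160e-10 m

2. From ΔxΔp ≥ ℏ/2, the minimum momentum uncertainty is:
   Δp ≈ ℏ/(2L) = 7.364e-26 kg·m/s

3. The kinetic energy is approximately:
   KE ≈ (Δp)²/(2m) = (7.364e-26)²/(2 × 1.673e-27 kg)
   KE ≈ 1.621e-24 J = 10.119 μeV

This is an order-of-magnitude estimate of the ground state energy.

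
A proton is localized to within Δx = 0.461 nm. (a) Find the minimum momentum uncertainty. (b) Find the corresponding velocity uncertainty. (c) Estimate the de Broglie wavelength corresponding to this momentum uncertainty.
(a) Δp_min = 1.144 × 10^-25 kg·m/s
(b) Δv_min = 68.383 m/s
(c) λ_dB = 5.793 nm

Step-by-step:

(a) From the uncertainty principle:
Δp_min = ℏ/(2Δx) = (1.055e-34 J·s)/(2 × 4.610e-10 m) = 1.144e-25 kg·m/s

(b) The velocity uncertainty:
Δv = Δp/m = (1.144e-25 kg·m/s)/(1.673e-27 kg) = 6.838e+01 m/s = 68.383 m/s

(c) The de Broglie wavelength for this momentum:
λ = h/p = (6.626e-34 J·s)/(1.144e-25 kg·m/s) = 5.793e-09 m = 5.793 nm

Note: The de Broglie wavelength is comparable to the localization size, as expected from wave-particle duality.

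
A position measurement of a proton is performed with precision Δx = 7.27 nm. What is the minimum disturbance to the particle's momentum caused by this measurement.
7.253 × 10^-27 kg·m/s

The uncertainty principle implies that measuring position disturbs momentum:
ΔxΔp ≥ ℏ/2

When we measure position with precision Δx, we necessarily introduce a momentum uncertainty:
Δp ≥ ℏ/(2Δx)
Δp_min = (1.055e-34 J·s) / (2 × 7.270e-09 m)
Δp_min = 7.253e-27 kg·m/s

The more precisely we measure position, the greater the momentum disturbance.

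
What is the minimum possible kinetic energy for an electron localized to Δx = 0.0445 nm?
4.810 eV

Localizing a particle requires giving it sufficient momentum uncertainty:

1. From uncertainty principle: Δp ≥ ℏ/(2Δx)
   Δp_min = (1.055e-34 J·s) / (2 × 4.450e-11 m)
   Δp_min = 1.185e-24 kg·m/s

2. This momentum uncertainty corresponds to kinetic energy:
   KE ≈ (Δp)²/(2m) = (1.185e-24)²/(2 × 9.109e-31 kg)
   KE = 7.706e-19 J = 4.810 eV

Tighter localization requires more energy.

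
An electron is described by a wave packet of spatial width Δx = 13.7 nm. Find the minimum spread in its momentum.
3.849 × 10^-27 kg·m/s

For a wave packet, the spatial width Δx and momentum spread Δp are related by the uncertainty principle:
ΔxΔp ≥ ℏ/2

The minimum momentum spread is:
Δp_min = ℏ/(2Δx)
Δp_min = (1.055e-34 J·s) / (2 × 1.370e-08 m)
Δp_min = 3.849e-27 kg·m/s

A wave packet cannot have both a well-defined position and well-defined momentum.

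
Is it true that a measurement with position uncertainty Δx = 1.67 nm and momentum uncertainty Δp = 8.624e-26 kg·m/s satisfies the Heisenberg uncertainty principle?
Yes, it satisfies the uncertainty principle.

Calculate the product ΔxΔp:
ΔxΔp = (1.670e-09 m) × (8.624e-26 kg·m/s)
ΔxΔp = 1.440e-34 J·s

Compare to the minimum allowed value ℏ/2:
ℏ/2 = 5.273e-35 J·s

Since ΔxΔp = 1.440e-34 J·s ≥ 5.273e-35 J·s = ℏ/2,
the measurement satisfies the uncertainty principle.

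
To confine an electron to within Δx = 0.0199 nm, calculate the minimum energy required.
24.052 eV

Localizing a particle requires giving it sufficient momentum uncertainty:

1. From uncertainty principle: Δp ≥ ℏ/(2Δx)
   Δp_min = (1.055e-34 J·s) / (2 × 1.990e-11 m)
   Δp_min = 2.650e-24 kg·m/s

2. This momentum uncertainty corresponds to kinetic energy:
   KE ≈ (Δp)²/(2m) = (2.650e-24)²/(2 × 9.109e-31 kg)
   KE = 3.854e-18 J = 24.052 eV

Tighter localization requires more energy.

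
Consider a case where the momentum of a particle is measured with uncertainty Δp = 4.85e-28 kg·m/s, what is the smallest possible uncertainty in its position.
108.719 nm

Using the Heisenberg uncertainty principle:
ΔxΔp ≥ ℏ/2

The minimum uncertainty in position is:
Δx_min = ℏ/(2Δp)
Δx_min = (1.055e-34 J·s) / (2 × 4.850e-28 kg·m/s)
Δx_min = 1.087e-07 m = 108.719 nm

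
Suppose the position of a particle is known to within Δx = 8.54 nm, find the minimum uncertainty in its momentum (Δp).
6.174 × 10^-27 kg·m/s

Using the Heisenberg uncertainty principle:
ΔxΔp ≥ ℏ/2

The minimum uncertainty in momentum is:
Δp_min = ℏ/(2Δx)
Δp_min = (1.055e-34 J·s) / (2 × 8.540e-09 m)
Δp_min = 6.174e-27 kg·m/s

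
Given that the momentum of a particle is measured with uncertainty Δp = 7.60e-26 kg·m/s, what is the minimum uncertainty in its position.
693.797 pm

Using the Heisenberg uncertainty principle:
ΔxΔp ≥ ℏ/2

The minimum uncertainty in position is:
Δx_min = ℏ/(2Δp)
Δx_min = (1.055e-34 J·s) / (2 × 7.600e-26 kg·m/s)
Δx_min = 6.938e-10 m = 693.797 pm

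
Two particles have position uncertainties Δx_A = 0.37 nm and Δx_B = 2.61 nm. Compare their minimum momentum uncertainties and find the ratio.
Particle A has the larger minimum momentum uncertainty, by a factor of 7.05.

For each particle, the minimum momentum uncertainty is Δp_min = ℏ/(2Δx):

Particle A: Δp_A = ℏ/(2×3.700e-10 m) = 1.425e-25 kg·m/s
Particle B: Δp_B = ℏ/(2×2.610e-09 m) = 2.020e-26 kg·m/s

Ratio: Δp_A/Δp_B = 7.05

Since Δp_min ∝ 1/Δx, the particle with smaller position uncertainty (A) has larger momentum uncertainty.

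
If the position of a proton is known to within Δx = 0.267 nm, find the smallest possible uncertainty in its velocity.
118.069 m/s

Using the Heisenberg uncertainty principle and Δp = mΔv:
ΔxΔp ≥ ℏ/2
Δx(mΔv) ≥ ℏ/2

The minimum uncertainty in velocity is:
Δv_min = ℏ/(2mΔx)
Δv_min = (1.055e-34 J·s) / (2 × 1.673e-27 kg × 2.670e-10 m)
Δv_min = 1.181e+02 m/s = 118.069 m/s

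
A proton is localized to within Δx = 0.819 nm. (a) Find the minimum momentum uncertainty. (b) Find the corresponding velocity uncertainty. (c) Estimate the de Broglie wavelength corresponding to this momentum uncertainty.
(a) Δp_min = 6.438 × 10^-26 kg·m/s
(b) Δv_min = 38.491 m/s
(c) λ_dB = 10.292 nm

Step-by-step:

(a) From the uncertainty principle:
Δp_min = ℏ/(2Δx) = (1.055e-34 J·s)/(2 × 8.190e-10 m) = 6.438e-26 kg·m/s

(b) The velocity uncertainty:
Δv = Δp/m = (6.438e-26 kg·m/s)/(1.673e-27 kg) = 3.849e+01 m/s = 38.491 m/s

(c) The de Broglie wavelength for this momentum:
λ = h/p = (6.626e-34 J·s)/(6.438e-26 kg·m/s) = 1.029e-08 m = 10.292 nm

Note: The de Broglie wavelength is comparable to the localization size, as expected from wave-particle duality.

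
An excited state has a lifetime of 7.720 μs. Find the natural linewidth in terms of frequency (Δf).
10.308 kHz

Using the energy-time uncertainty principle and E = hf:
ΔEΔt ≥ ℏ/2
hΔf·Δt ≥ ℏ/2

The minimum frequency uncertainty is:
Δf = ℏ/(2hτ) = 1/(4πτ)
Δf = 1/(4π × 7.720e-06 s)
Δf = 1.031e+04 Hz = 10.308 kHz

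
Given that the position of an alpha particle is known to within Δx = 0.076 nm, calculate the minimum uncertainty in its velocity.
104.414 m/s

Using the Heisenberg uncertainty principle and Δp = mΔv:
ΔxΔp ≥ ℏ/2
Δx(mΔv) ≥ ℏ/2

The minimum uncertainty in velocity is:
Δv_min = ℏ/(2mΔx)
Δv_min = (1.055e-34 J·s) / (2 × 6.645e-27 kg × 7.600e-11 m)
Δv_min = 1.044e+02 m/s = 104.414 m/s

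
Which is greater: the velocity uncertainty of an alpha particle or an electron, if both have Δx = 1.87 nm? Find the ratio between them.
The electron has the larger minimum velocity uncertainty, by a ratio of 7294.3.

For both particles, Δp_min = ℏ/(2Δx) = 2.820e-26 kg·m/s (same for both).

The velocity uncertainty is Δv = Δp/m:
- alpha particle: Δv = 2.820e-26 / 6.645e-27 = 4.244e+00 m/s = 4.244 m/s
- electron: Δv = 2.820e-26 / 9.109e-31 = 3.095e+04 m/s = 30.954 km/s

Ratio: 3.095e+04 / 4.244e+00 = 7294.3

The lighter particle has larger velocity uncertainty because Δv ∝ 1/m.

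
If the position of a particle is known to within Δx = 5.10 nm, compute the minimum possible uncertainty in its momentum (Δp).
1.034 × 10^-26 kg·m/s

Using the Heisenberg uncertainty principle:
ΔxΔp ≥ ℏ/2

The minimum uncertainty in momentum is:
Δp_min = ℏ/(2Δx)
Δp_min = (1.055e-34 J·s) / (2 × 5.100e-09 m)
Δp_min = 1.034e-26 kg·m/s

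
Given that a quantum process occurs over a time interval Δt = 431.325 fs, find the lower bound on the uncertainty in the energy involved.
763.012 μeV

Using the energy-time uncertainty principle:
ΔEΔt ≥ ℏ/2

The minimum uncertainty in energy is:
ΔE_min = ℏ/(2Δt)
ΔE_min = (1.055e-34 J·s) / (2 × 4.313e-13 s)
ΔE_min = 1.222e-22 J = 763.012 μeV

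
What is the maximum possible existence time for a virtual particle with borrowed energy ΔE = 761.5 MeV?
4.322 × 10^-25 s

Using the energy-time uncertainty principle:
ΔEΔt ≥ ℏ/2

For a virtual particle borrowing energy ΔE, the maximum lifetime is:
Δt_max = ℏ/(2ΔE)

Converting energy:
ΔE = 761.5 MeV = 1.220e-10 J

Δt_max = (1.055e-34 J·s) / (2 × 1.220e-10 J)
Δt_max = 4.322e-25 s = 4.322 × 10^-25 s

Virtual particles with higher borrowed energy exist for shorter times.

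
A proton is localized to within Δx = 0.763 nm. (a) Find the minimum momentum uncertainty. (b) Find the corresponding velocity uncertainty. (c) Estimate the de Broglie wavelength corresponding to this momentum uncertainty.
(a) Δp_min = 6.911 × 10^-26 kg·m/s
(b) Δv_min = 41.317 m/s
(c) λ_dB = 9.588 nm

Step-by-step:

(a) From the uncertainty principle:
Δp_min = ℏ/(2Δx) = (1.055e-34 J·s)/(2 × 7.630e-10 m) = 6.911e-26 kg·m/s

(b) The velocity uncertainty:
Δv = Δp/m = (6.911e-26 kg·m/s)/(1.673e-27 kg) = 4.132e+01 m/s = 41.317 m/s

(c) The de Broglie wavelength for this momentum:
λ = h/p = (6.626e-34 J·s)/(6.911e-26 kg·m/s) = 9.588e-09 m = 9.588 nm

Note: The de Broglie wavelength is comparable to the localization size, as expected from wave-particle duality.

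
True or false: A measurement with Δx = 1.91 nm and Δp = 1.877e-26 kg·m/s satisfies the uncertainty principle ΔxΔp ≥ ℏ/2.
No, it violates the uncertainty principle (impossible measurement).

Calculate the product ΔxΔp:
ΔxΔp = (1.910e-09 m) × (1.877e-26 kg·m/s)
ΔxΔp = 3.585e-35 J·s

Compare to the minimum allowed value ℏ/2:
ℏ/2 = 5.273e-35 J·s

Since ΔxΔp = 3.585e-35 J·s < 5.273e-35 J·s = ℏ/2,
the measurement violates the uncertainty principle.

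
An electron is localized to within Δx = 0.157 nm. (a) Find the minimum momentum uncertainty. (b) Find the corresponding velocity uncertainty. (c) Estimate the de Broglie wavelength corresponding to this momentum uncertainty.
(a) Δp_min = 3.359 × 10^-25 kg·m/s
(b) Δv_min = 368.687 km/s
(c) λ_dB = 1.973 nm

Step-by-step:

(a) From the uncertainty principle:
Δp_min = ℏ/(2Δx) = (1.055e-34 J·s)/(2 × 1.570e-10 m) = 3.359e-25 kg·m/s

(b) The velocity uncertainty:
Δv = Δp/m = (3.359e-25 kg·m/s)/(9.109e-31 kg) = 3.687e+05 m/s = 368.687 km/s

(c) The de Broglie wavelength for this momentum:
λ = h/p = (6.626e-34 J·s)/(3.359e-25 kg·m/s) = 1.973e-09 m = 1.973 nm

Note: The de Broglie wavelength is comparable to the localization size, as expected from wave-particle duality.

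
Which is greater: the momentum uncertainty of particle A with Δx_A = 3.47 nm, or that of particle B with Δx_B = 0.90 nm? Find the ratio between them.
Particle B has the larger minimum momentum uncertainty, by a factor of 3.86.

For each particle, the minimum momentum uncertainty is Δp_min = ℏ/(2Δx):

Particle A: Δp_A = ℏ/(2×3.470e-09 m) = 1.520e-26 kg·m/s
Particle B: Δp_B = ℏ/(2×9.000e-10 m) = 5.859e-26 kg·m/s

Ratio: Δp_B/Δp_A = 3.86

Since Δp_min ∝ 1/Δx, the particle with smaller position uncertainty (B) has larger momentum uncertainty.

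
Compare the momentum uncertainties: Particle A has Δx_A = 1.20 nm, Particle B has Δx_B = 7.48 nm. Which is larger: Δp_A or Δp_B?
Particle A has the larger minimum momentum uncertainty, by a factor of 6.23.

For each particle, the minimum momentum uncertainty is Δp_min = ℏ/(2Δx):

Particle A: Δp_A = ℏ/(2×1.200e-09 m) = 4.394e-26 kg·m/s
Particle B: Δp_B = ℏ/(2×7.480e-09 m) = 7.049e-27 kg·m/s

Ratio: Δp_A/Δp_B = 6.23

Since Δp_min ∝ 1/Δx, the particle with smaller position uncertainty (A) has larger momentum uncertainty.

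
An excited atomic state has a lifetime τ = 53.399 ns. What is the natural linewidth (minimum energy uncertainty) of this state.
6.163 neV

Using the energy-time uncertainty principle:
ΔEΔt ≥ ℏ/2

The lifetime τ represents the time uncertainty Δt.
The natural linewidth (minimum energy uncertainty) is:

ΔE = ℏ/(2τ)
ΔE = (1.055e-34 J·s) / (2 × 5.340e-08 s)
ΔE = 9.874e-28 J = 6.163 neV

This natural linewidth limits the precision of spectroscopic measurements.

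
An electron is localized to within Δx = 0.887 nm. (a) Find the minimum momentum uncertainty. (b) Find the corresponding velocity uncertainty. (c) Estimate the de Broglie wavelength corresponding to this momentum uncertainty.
(a) Δp_min = 5.945 × 10^-26 kg·m/s
(b) Δv_min = 65.258 km/s
(c) λ_dB = 11.146 nm

Step-by-step:

(a) From the uncertainty principle:
Δp_min = ℏ/(2Δx) = (1.055e-34 J·s)/(2 × 8.870e-10 m) = 5.945e-26 kg·m/s

(b) The velocity uncertainty:
Δv = Δp/m = (5.945e-26 kg·m/s)/(9.109e-31 kg) = 6.526e+04 m/s = 65.258 km/s

(c) The de Broglie wavelength for this momentum:
λ = h/p = (6.626e-34 J·s)/(5.945e-26 kg·m/s) = 1.115e-08 m = 11.146 nm

Note: The de Broglie wavelength is comparable to the localization size, as expected from wave-particle duality.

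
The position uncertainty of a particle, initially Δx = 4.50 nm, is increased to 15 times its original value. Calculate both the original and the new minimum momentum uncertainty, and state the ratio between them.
Original Δp_min = 1.172 × 10^-26 kg·m/s; new Δp'_min = 7.812 × 10^-28 kg·m/s; ratio Δp'_min/Δp_min = 1/15.

From the uncertainty principle ΔxΔp ≥ ℏ/2, the minimum momentum uncertainty is Δp_min = ℏ/(2Δx).

Original (Δx = 4.50 nm = 4.500e-09 m):
Δp_min = (1.055e-34 J·s)/(2 × 4.500e-09 m) = 1.172e-26 kg·m/s

When Δx → 15Δx:
Δp'_min = ℏ/(2 × 15Δx) = (1/15) × ℏ/(2Δx) = (1/15) × Δp_min
Δp'_min = 1/15 × 1.172e-26 kg·m/s = 7.812e-28 kg·m/s

Since Δp_min ∝ 1/Δx, when Δx is increased to 15 times its original value, Δp_min decreases to 1/15 of its original value.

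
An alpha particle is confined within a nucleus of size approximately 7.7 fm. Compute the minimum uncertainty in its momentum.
6.848 × 10^-21 kg·m/s

Using the Heisenberg uncertainty principle:
ΔxΔp ≥ ℏ/2

With Δx ≈ L = 7.700e-15 m (the confinement size):
Δp_min = ℏ/(2Δx)
Δp_min = (1.055e-34 J·s) / (2 × 7.700e-15 m)
Δp_min = 6.848e-21 kg·m/s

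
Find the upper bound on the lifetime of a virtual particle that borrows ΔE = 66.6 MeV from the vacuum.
4.942 ys

Using the energy-time uncertainty principle:
ΔEΔt ≥ ℏ/2

For a virtual particle borrowing energy ΔE, the maximum lifetime is:
Δt_max = ℏ/(2ΔE)

Converting energy:
ΔE = 66.6 MeV = 1.067e-11 J

Δt_max = (1.055e-34 J·s) / (2 × 1.067e-11 J)
Δt_max = 4.942e-24 s = 4.942 ys

Virtual particles with higher borrowed energy exist for shorter times.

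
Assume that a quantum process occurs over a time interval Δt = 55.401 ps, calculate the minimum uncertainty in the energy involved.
5.940 μeV

Using the energy-time uncertainty principle:
ΔEΔt ≥ ℏ/2

The minimum uncertainty in energy is:
ΔE_min = ℏ/(2Δt)
ΔE_min = (1.055e-34 J·s) / (2 × 5.540e-11 s)
ΔE_min = 9.518e-25 J = 5.940 μeV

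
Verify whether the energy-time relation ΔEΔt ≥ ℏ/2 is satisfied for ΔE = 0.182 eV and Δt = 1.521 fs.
No, it violates the uncertainty relation.

Calculate the product ΔEΔt:
ΔE = 0.182 eV = 2.916e-20 J
ΔEΔt = (2.916e-20 J) × (1.521e-15 s)
ΔEΔt = 4.435e-35 J·s

Compare to the minimum allowed value ℏ/2:
ℏ/2 = 5.273e-35 J·s

Since ΔEΔt = 4.435e-35 J·s < 5.273e-35 J·s = ℏ/2,
this violates the uncertainty relation.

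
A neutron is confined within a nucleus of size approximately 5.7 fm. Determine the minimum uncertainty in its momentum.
9.251 × 10^-21 kg·m/s

Using the Heisenberg uncertainty principle:
ΔxΔp ≥ ℏ/2

With Δx ≈ L = 5.700e-15 m (the confinement size):
Δp_min = ℏ/(2Δx)
Δp_min = (1.055e-34 J·s) / (2 × 5.700e-15 m)
Δp_min = 9.251e-21 kg·m/s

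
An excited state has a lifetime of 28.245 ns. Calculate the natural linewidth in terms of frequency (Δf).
2.817 MHz

Using the energy-time uncertainty principle and E = hf:
ΔEΔt ≥ ℏ/2
hΔf·Δt ≥ ℏ/2

The minimum frequency uncertainty is:
Δf = ℏ/(2hτ) = 1/(4πτ)
Δf = 1/(4π × 2.825e-08 s)
Δf = 2.817e+06 Hz = 2.817 MHz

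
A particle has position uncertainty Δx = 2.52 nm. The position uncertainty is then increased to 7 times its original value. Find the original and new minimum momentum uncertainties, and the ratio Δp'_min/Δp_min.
Original Δp_min = 2.092 × 10^-26 kg·m/s; new Δp'_min = 2.989 × 10^-27 kg·m/s; ratio Δp'_min/Δp_min = 1/7.

From the uncertainty principle ΔxΔp ≥ ℏ/2, the minimum momentum uncertainty is Δp_min = ℏ/(2Δx).

Original (Δx = 2.52 nm = 2.520e-09 m):
Δp_min = (1.055e-34 J·s)/(2 × 2.520e-09 m) = 2.092e-26 kg·m/s

When Δx → 7Δx:
Δp'_min = ℏ/(2 × 7Δx) = (1/7) × ℏ/(2Δx) = (1/7) × Δp_min
Δp'_min = 1/7 × 2.092e-26 kg·m/s = 2.989e-27 kg·m/s

Since Δp_min ∝ 1/Δx, when Δx is increased to 7 times its original value, Δp_min decreases to 1/7 of its original value.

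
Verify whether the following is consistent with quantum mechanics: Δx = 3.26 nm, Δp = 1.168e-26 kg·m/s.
No, it violates the uncertainty principle (impossible measurement).

Calculate the product ΔxΔp:
ΔxΔp = (3.260e-09 m) × (1.168e-26 kg·m/s)
ΔxΔp = 3.808e-35 J·s

Compare to the minimum allowed value ℏ/2:
ℏ/2 = 5.273e-35 J·s

Since ΔxΔp = 3.808e-35 J·s < 5.273e-35 J·s = ℏ/2,
the measurement violates the uncertainty principle.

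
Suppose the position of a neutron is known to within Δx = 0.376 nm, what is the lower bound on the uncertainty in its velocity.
83.726 m/s

Using the Heisenberg uncertainty principle and Δp = mΔv:
ΔxΔp ≥ ℏ/2
Δx(mΔv) ≥ ℏ/2

The minimum uncertainty in velocity is:
Δv_min = ℏ/(2mΔx)
Δv_min = (1.055e-34 J·s) / (2 × 1.675e-27 kg × 3.760e-10 m)
Δv_min = 8.373e+01 m/s = 83.726 m/s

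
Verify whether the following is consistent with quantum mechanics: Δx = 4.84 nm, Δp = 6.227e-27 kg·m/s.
No, it violates the uncertainty principle (impossible measurement).

Calculate the product ΔxΔp:
ΔxΔp = (4.840e-09 m) × (6.227e-27 kg·m/s)
ΔxΔp = 3.014e-35 J·s

Compare to the minimum allowed value ℏ/2:
ℏ/2 = 5.273e-35 J·s

Since ΔxΔp = 3.014e-35 J·s < 5.273e-35 J·s = ℏ/2,
the measurement violates the uncertainty principle.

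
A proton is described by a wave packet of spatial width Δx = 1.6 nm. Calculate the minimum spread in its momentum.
3.296 × 10^-26 kg·m/s

For a wave packet, the spatial width Δx and momentum spread Δp are related by the uncertainty principle:
ΔxΔp ≥ ℏ/2

The minimum momentum spread is:
Δp_min = ℏ/(2Δx)
Δp_min = (1.055e-34 J·s) / (2 × 1.600e-09 m)
Δp_min = 3.296e-26 kg·m/s

A wave packet cannot have both a well-defined position and well-defined momentum.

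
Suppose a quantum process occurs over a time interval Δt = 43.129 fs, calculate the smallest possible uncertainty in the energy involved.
7.631 meV

Using the energy-time uncertainty principle:
ΔEΔt ≥ ℏ/2

The minimum uncertainty in energy is:
ΔE_min = ℏ/(2Δt)
ΔE_min = (1.055e-34 J·s) / (2 × 4.313e-14 s)
ΔE_min = 1.223e-21 J = 7.631 meV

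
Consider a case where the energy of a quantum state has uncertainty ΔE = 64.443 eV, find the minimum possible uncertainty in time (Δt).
5.107 as

Using the energy-time uncertainty principle:
ΔEΔt ≥ ℏ/2

The minimum uncertainty in time is:
Δt_min = ℏ/(2ΔE)
Δt_min = (1.055e-34 J·s) / (2 × 1.032e-17 J)
Δt_min = 5.107e-18 s = 5.107 as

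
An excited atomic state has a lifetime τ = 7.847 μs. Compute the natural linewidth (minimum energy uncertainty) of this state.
41.940 peV

Using the energy-time uncertainty principle:
ΔEΔt ≥ ℏ/2

The lifetime τ represents the time uncertainty Δt.
The natural linewidth (minimum energy uncertainty) is:

ΔE = ℏ/(2τ)
ΔE = (1.055e-34 J·s) / (2 × 7.847e-06 s)
ΔE = 6.720e-30 J = 41.940 peV

This natural linewidth limits the precision of spectroscopic measurements.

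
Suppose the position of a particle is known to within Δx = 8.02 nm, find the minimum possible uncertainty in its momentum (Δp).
6.575 × 10^-27 kg·m/s

Using the Heisenberg uncertainty principle:
ΔxΔp ≥ ℏ/2

The minimum uncertainty in momentum is:
Δp_min = ℏ/(2Δx)
Δp_min = (1.055e-34 J·s) / (2 × 8.020e-09 m)
Δp_min = 6.575e-27 kg·m/s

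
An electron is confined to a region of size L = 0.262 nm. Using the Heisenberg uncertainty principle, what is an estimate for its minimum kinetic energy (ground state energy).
138.759 meV

Using the uncertainty principle to estimate ground state energy:

1. The position uncertainty is approximately the confinement size:
   Δx ≈ L = 2.620e-10 m

2. From ΔxΔp ≥ ℏ/2, the minimum momentum uncertainty is:
   Δp ≈ ℏ/(2L) = 2.013e-25 kg·m/s

3. The kinetic energy is approximately:
   KE ≈ (Δp)²/(2m) = (2.013e-25)²/(2 × 9.109e-31 kg)
   KE ≈ 2.223e-20 J = 138.759 meV

This is an order-of-magnitude estimate of the ground state energy.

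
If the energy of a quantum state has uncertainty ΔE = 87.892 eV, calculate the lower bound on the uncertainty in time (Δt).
3.744 as

Using the energy-time uncertainty principle:
ΔEΔt ≥ ℏ/2

The minimum uncertainty in time is:
Δt_min = ℏ/(2ΔE)
Δt_min = (1.055e-34 J·s) / (2 × 1.408e-17 J)
Δt_min = 3.744e-18 s = 3.744 as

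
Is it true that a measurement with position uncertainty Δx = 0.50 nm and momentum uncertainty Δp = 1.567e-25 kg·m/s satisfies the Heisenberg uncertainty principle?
Yes, it satisfies the uncertainty principle.

Calculate the product ΔxΔp:
ΔxΔp = (5.000e-10 m) × (1.567e-25 kg·m/s)
ΔxΔp = 7.835e-35 J·s

Compare to the minimum allowed value ℏ/2:
ℏ/2 = 5.273e-35 J·s

Since ΔxΔp = 7.835e-35 J·s ≥ 5.273e-35 J·s = ℏ/2,
the measurement satisfies the uncertainty principle.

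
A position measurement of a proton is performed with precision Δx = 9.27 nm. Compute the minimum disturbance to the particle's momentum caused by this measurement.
5.688 × 10^-27 kg·m/s

The uncertainty principle implies that measuring position disturbs momentum:
ΔxΔp ≥ ℏ/2

When we measure position with precision Δx, we necessarily introduce a momentum uncertainty:
Δp ≥ ℏ/(2Δx)
Δp_min = (1.055e-34 J·s) / (2 × 9.270e-09 m)
Δp_min = 5.688e-27 kg·m/s

The more precisely we measure position, the greater the momentum disturbance.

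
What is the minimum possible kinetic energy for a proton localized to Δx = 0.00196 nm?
1.350 eV

Localizing a particle requires giving it sufficient momentum uncertainty:

1. From uncertainty principle: Δp ≥ ℏ/(2Δx)
   Δp_min = (1.055e-34 J·s) / (2 × 1.960e-12 m)
   Δp_min = 2.690e-23 kg·m/s

2. This momentum uncertainty corresponds to kinetic energy:
   KE ≈ (Δp)²/(2m) = (2.690e-23)²/(2 × 1.673e-27 kg)
   KE = 2.163e-19 J = 1.350 eV

Tighter localization requires more energy.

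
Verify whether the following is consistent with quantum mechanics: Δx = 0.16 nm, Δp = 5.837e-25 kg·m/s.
Yes, it satisfies the uncertainty principle.

Calculate the product ΔxΔp:
ΔxΔp = (1.600e-10 m) × (5.837e-25 kg·m/s)
ΔxΔp = 9.339e-35 J·s

Compare to the minimum allowed value ℏ/2:
ℏ/2 = 5.273e-35 J·s

Since ΔxΔp = 9.339e-35 J·s ≥ 5.273e-35 J·s = ℏ/2,
the measurement satisfies the uncertainty principle.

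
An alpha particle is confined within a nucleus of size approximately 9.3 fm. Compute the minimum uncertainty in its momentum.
5.670 × 10^-21 kg·m/s

Using the Heisenberg uncertainty principle:
ΔxΔp ≥ ℏ/2

With Δx ≈ L = 9.300e-15 m (the confinement size):
Δp_min = ℏ/(2Δx)
Δp_min = (1.055e-34 J·s) / (2 × 9.300e-15 m)
Δp_min = 5.670e-21 kg·m/s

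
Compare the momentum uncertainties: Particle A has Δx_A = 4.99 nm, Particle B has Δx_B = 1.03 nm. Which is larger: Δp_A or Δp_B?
Particle B has the larger minimum momentum uncertainty, by a factor of 4.84.

For each particle, the minimum momentum uncertainty is Δp_min = ℏ/(2Δx):

Particle A: Δp_A = ℏ/(2×4.990e-09 m) = 1.057e-26 kg·m/s
Particle B: Δp_B = ℏ/(2×1.030e-09 m) = 5.119e-26 kg·m/s

Ratio: Δp_B/Δp_A = 4.84

Since Δp_min ∝ 1/Δx, the particle with smaller position uncertainty (B) has larger momentum uncertainty.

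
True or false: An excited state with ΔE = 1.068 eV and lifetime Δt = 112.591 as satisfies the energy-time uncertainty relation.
No, it violates the uncertainty relation.

Calculate the product ΔEΔt:
ΔE = 1.068 eV = 1.711e-19 J
ΔEΔt = (1.711e-19 J) × (1.126e-16 s)
ΔEΔt = 1.927e-35 J·s

Compare to the minimum allowed value ℏ/2:
ℏ/2 = 5.273e-35 J·s

Since ΔEΔt = 1.927e-35 J·s < 5.273e-35 J·s = ℏ/2,
this violates the uncertainty relation.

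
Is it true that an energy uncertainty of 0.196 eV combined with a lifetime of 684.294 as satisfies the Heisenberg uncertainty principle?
No, it violates the uncertainty relation.

Calculate the product ΔEΔt:
ΔE = 0.196 eV = 3.140e-20 J
ΔEΔt = (3.140e-20 J) × (6.843e-16 s)
ΔEΔt = 2.149e-35 J·s

Compare to the minimum allowed value ℏ/2:
ℏ/2 = 5.273e-35 J·s

Since ΔEΔt = 2.149e-35 J·s < 5.273e-35 J·s = ℏ/2,
this violates the uncertainty relation.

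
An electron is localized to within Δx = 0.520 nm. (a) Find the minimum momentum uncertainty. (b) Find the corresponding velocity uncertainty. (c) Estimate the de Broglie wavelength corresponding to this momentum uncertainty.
(a) Δp_min = 1.014 × 10^-25 kg·m/s
(b) Δv_min = 111.315 km/s
(c) λ_dB = 6.535 nm

Step-by-step:

(a) From the uncertainty principle:
Δp_min = ℏ/(2Δx) = (1.055e-34 J·s)/(2 × 5.200e-10 m) = 1.014e-25 kg·m/s

(b) The velocity uncertainty:
Δv = Δp/m = (1.014e-25 kg·m/s)/(9.109e-31 kg) = 1.113e+05 m/s = 111.315 km/s

(c) The de Broglie wavelength for this momentum:
λ = h/p = (6.626e-34 J·s)/(1.014e-25 kg·m/s) = 6.535e-09 m = 6.535 nm

Note: The de Broglie wavelength is comparable to the localization size, as expected from wave-particle duality.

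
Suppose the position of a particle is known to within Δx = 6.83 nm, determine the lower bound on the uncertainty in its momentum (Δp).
7.720 × 10^-27 kg·m/s

Using the Heisenberg uncertainty principle:
ΔxΔp ≥ ℏ/2

The minimum uncertainty in momentum is:
Δp_min = ℏ/(2Δx)
Δp_min = (1.055e-34 J·s) / (2 × 6.830e-09 m)
Δp_min = 7.720e-27 kg·m/s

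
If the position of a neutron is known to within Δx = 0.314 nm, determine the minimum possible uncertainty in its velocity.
100.258 m/s

Using the Heisenberg uncertainty principle and Δp = mΔv:
ΔxΔp ≥ ℏ/2
Δx(mΔv) ≥ ℏ/2

The minimum uncertainty in velocity is:
Δv_min = ℏ/(2mΔx)
Δv_min = (1.055e-34 J·s) / (2 × 1.675e-27 kg × 3.140e-10 m)
Δv_min = 1.003e+02 m/s = 100.258 m/s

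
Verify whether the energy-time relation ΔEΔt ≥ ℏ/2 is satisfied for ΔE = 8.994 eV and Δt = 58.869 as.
Yes, it satisfies the uncertainty relation.

Calculate the product ΔEΔt:
ΔE = 8.994 eV = 1.441e-18 J
ΔEΔt = (1.441e-18 J) × (5.887e-17 s)
ΔEΔt = 8.483e-35 J·s

Compare to the minimum allowed value ℏ/2:
ℏ/2 = 5.273e-35 J·s

Since ΔEΔt = 8.483e-35 J·s ≥ 5.273e-35 J·s = ℏ/2,
this satisfies the uncertainty relation.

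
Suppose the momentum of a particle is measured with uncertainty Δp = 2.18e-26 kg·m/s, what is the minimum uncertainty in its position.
2.419 nm

Using the Heisenberg uncertainty principle:
ΔxΔp ≥ ℏ/2

The minimum uncertainty in position is:
Δx_min = ℏ/(2Δp)
Δx_min = (1.055e-34 J·s) / (2 × 2.180e-26 kg·m/s)
Δx_min = 2.419e-09 m = 2.419 nm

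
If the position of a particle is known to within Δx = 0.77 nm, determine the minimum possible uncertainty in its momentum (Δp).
6.848 × 10^-26 kg·m/s

Using the Heisenberg uncertainty principle:
ΔxΔp ≥ ℏ/2

The minimum uncertainty in momentum is:
Δp_min = ℏ/(2Δx)
Δp_min = (1.055e-34 J·s) / (2 × 7.700e-10 m)
Δp_min = 6.848e-26 kg·m/s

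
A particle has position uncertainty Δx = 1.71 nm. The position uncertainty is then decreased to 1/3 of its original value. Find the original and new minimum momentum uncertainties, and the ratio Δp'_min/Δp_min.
Original Δp_min = 3.084 × 10^-26 kg·m/s; new Δp'_min = 9.251 × 10^-26 kg·m/s; ratio Δp'_min/Δp_min = 3.

From the uncertainty principle ΔxΔp ≥ ℏ/2, the minimum momentum uncertainty is Δp_min = ℏ/(2Δx).

Original (Δx = 1.71 nm = 1.710e-09 m):
Δp_min = (1.055e-34 J·s)/(2 × 1.710e-09 m) = 3.084e-26 kg·m/s

When Δx → (1/3)Δx:
Δp'_min = ℏ/(2 × (1/3)Δx) = 3 × ℏ/(2Δx) = 3 × Δp_min
Δp'_min = 3 × 3.084e-26 kg·m/s = 9.251e-26 kg·m/s

Since Δp_min ∝ 1/Δx, when Δx is decreased to 1/3 of its original value, Δp_min increases to 3 times its original value.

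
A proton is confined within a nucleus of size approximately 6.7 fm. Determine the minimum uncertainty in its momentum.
7.870 × 10^-21 kg·m/s

Using the Heisenberg uncertainty principle:
ΔxΔp ≥ ℏ/2

With Δx ≈ L = 6.700e-15 m (the confinement size):
Δp_min = ℏ/(2Δx)
Δp_min = (1.055e-34 J·s) / (2 × 6.700e-15 m)
Δp_min = 7.870e-21 kg·m/s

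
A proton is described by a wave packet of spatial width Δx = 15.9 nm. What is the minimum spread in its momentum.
3.316 × 10^-27 kg·m/s

For a wave packet, the spatial width Δx and momentum spread Δp are related by the uncertainty principle:
ΔxΔp ≥ ℏ/2

The minimum momentum spread is:
Δp_min = ℏ/(2Δx)
Δp_min = (1.055e-34 J·s) / (2 × 1.590e-08 m)
Δp_min = 3.316e-27 kg·m/s

A wave packet cannot have both a well-defined position and well-defined momentum.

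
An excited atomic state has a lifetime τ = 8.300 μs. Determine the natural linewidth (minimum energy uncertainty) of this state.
39.651 peV

Using the energy-time uncertainty principle:
ΔEΔt ≥ ℏ/2

The lifetime τ represents the time uncertainty Δt.
The natural linewidth (minimum energy uncertainty) is:

ΔE = ℏ/(2τ)
ΔE = (1.055e-34 J·s) / (2 × 8.300e-06 s)
ΔE = 6.353e-30 J = 39.651 peV

This natural linewidth limits the precision of spectroscopic measurements.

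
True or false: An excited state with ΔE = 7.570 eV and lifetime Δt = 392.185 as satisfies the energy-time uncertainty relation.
Yes, it satisfies the uncertainty relation.

Calculate the product ΔEΔt:
ΔE = 7.570 eV = 1.213e-18 J
ΔEΔt = (1.213e-18 J) × (3.922e-16 s)
ΔEΔt = 4.757e-34 J·s

Compare to the minimum allowed value ℏ/2:
ℏ/2 = 5.273e-35 J·s

Since ΔEΔt = 4.757e-34 J·s ≥ 5.273e-35 J·s = ℏ/2,
this satisfies the uncertainty relation.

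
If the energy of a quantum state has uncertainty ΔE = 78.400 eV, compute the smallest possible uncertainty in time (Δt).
4.198 as

Using the energy-time uncertainty principle:
ΔEΔt ≥ ℏ/2

The minimum uncertainty in time is:
Δt_min = ℏ/(2ΔE)
Δt_min = (1.055e-34 J·s) / (2 × 1.256e-17 J)
Δt_min = 4.198e-18 s = 4.198 as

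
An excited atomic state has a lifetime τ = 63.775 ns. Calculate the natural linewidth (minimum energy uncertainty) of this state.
5.160 neV

Using the energy-time uncertainty principle:
ΔEΔt ≥ ℏ/2

The lifetime τ represents the time uncertainty Δt.
The natural linewidth (minimum energy uncertainty) is:

ΔE = ℏ/(2τ)
ΔE = (1.055e-34 J·s) / (2 × 6.378e-08 s)
ΔE = 8.268e-28 J = 5.160 neV

This natural linewidth limits the precision of spectroscopic measurements.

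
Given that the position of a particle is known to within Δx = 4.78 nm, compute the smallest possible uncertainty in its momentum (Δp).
1.103 × 10^-26 kg·m/s

Using the Heisenberg uncertainty principle:
ΔxΔp ≥ ℏ/2

The minimum uncertainty in momentum is:
Δp_min = ℏ/(2Δx)
Δp_min = (1.055e-34 J·s) / (2 × 4.780e-09 m)
Δp_min = 1.103e-26 kg·m/s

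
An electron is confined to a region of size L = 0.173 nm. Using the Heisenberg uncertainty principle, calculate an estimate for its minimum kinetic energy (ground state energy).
318.252 meV

Using the uncertainty principle to estimate ground state energy:

1. The position uncertainty is approximately the confinement size:
   Δx ≈ L = 1.730e-10 m

2. From ΔxΔp ≥ ℏ/2, the minimum momentum uncertainty is:
   Δp ≈ ℏ/(2L) = 3.048e-25 kg·m/s

3. The kinetic energy is approximately:
   KE ≈ (Δp)²/(2m) = (3.048e-25)²/(2 × 9.109e-31 kg)
   KE ≈ 5.099e-20 J = 318.252 meV

This is an order-of-magnitude estimate of the ground state energy.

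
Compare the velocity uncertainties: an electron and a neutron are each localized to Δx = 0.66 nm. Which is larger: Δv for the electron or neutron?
The electron has the larger minimum velocity uncertainty, by a ratio of 1838.7.

For both particles, Δp_min = ℏ/(2Δx) = 7.989e-26 kg·m/s (same for both).

The velocity uncertainty is Δv = Δp/m:
- electron: Δv = 7.989e-26 / 9.109e-31 = 8.770e+04 m/s = 87.703 km/s
- neutron: Δv = 7.989e-26 / 1.675e-27 = 4.770e+01 m/s = 47.699 m/s

Ratio: 8.770e+04 / 4.770e+01 = 1838.7

The lighter particle has larger velocity uncertainty because Δv ∝ 1/m.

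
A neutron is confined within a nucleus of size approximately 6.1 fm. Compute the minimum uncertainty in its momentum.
8.644 × 10^-21 kg·m/s

Using the Heisenberg uncertainty principle:
ΔxΔp ≥ ℏ/2

With Δx ≈ L = 6.100e-15 m (the confinement size):
Δp_min = ℏ/(2Δx)
Δp_min = (1.055e-34 J·s) / (2 × 6.100e-15 m)
Δp_min = 8.644e-21 kg·m/s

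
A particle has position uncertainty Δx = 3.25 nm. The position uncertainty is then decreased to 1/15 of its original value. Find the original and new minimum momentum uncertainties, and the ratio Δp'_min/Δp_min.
Original Δp_min = 1.622 × 10^-26 kg·m/s; new Δp'_min = 2.434 × 10^-25 kg·m/s; ratio Δp'_min/Δp_min = 15.

From the uncertainty principle ΔxΔp ≥ ℏ/2, the minimum momentum uncertainty is Δp_min = ℏ/(2Δx).

Original (Δx = 3.25 nm = 3.250e-09 m):
Δp_min = (1.055e-34 J·s)/(2 × 3.250e-09 m) = 1.622e-26 kg·m/s

When Δx → (1/15)Δx:
Δp'_min = ℏ/(2 × (1/15)Δx) = 15 × ℏ/(2Δx) = 15 × Δp_min
Δp'_min = 15 × 1.622e-26 kg·m/s = 2.434e-25 kg·m/s

Since Δp_min ∝ 1/Δx, when Δx is decreased to 1/15 of its original value, Δp_min increases to 15 times its original value.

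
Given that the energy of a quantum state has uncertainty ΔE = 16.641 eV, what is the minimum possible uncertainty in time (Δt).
19.777 as

Using the energy-time uncertainty principle:
ΔEΔt ≥ ℏ/2

The minimum uncertainty in time is:
Δt_min = ℏ/(2ΔE)
Δt_min = (1.055e-34 J·s) / (2 × 2.666e-18 J)
Δt_min = 1.978e-17 s = 19.777 as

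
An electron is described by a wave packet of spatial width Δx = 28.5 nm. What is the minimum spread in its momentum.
1.850 × 10^-27 kg·m/s

For a wave packet, the spatial width Δx and momentum spread Δp are related by the uncertainty principle:
ΔxΔp ≥ ℏ/2

The minimum momentum spread is:
Δp_min = ℏ/(2Δx)
Δp_min = (1.055e-34 J·s) / (2 × 2.850e-08 m)
Δp_min = 1.850e-27 kg·m/s

A wave packet cannot have both a well-defined position and well-defined momentum.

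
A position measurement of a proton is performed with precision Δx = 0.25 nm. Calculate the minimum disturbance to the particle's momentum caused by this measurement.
2.109 × 10^-25 kg·m/s

The uncertainty principle implies that measuring position disturbs momentum:
ΔxΔp ≥ ℏ/2

When we measure position with precision Δx, we necessarily introduce a momentum uncertainty:
Δp ≥ ℏ/(2Δx)
Δp_min = (1.055e-34 J·s) / (2 × 2.500e-10 m)
Δp_min = 2.109e-25 kg·m/s

The more precisely we measure position, the greater the momentum disturbance.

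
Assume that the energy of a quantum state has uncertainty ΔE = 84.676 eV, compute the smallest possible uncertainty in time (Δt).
3.887 as

Using the energy-time uncertainty principle:
ΔEΔt ≥ ℏ/2

The minimum uncertainty in time is:
Δt_min = ℏ/(2ΔE)
Δt_min = (1.055e-34 J·s) / (2 × 1.357e-17 J)
Δt_min = 3.887e-18 s = 3.887 as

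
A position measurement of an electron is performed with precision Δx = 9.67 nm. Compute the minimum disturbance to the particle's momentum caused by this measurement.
5.453 × 10^-27 kg·m/s

The uncertainty principle implies that measuring position disturbs momentum:
ΔxΔp ≥ ℏ/2

When we measure position with precision Δx, we necessarily introduce a momentum uncertainty:
Δp ≥ ℏ/(2Δx)
Δp_min = (1.055e-34 J·s) / (2 × 9.670e-09 m)
Δp_min = 5.453e-27 kg·m/s

The more precisely we measure position, the greater the momentum disturbance.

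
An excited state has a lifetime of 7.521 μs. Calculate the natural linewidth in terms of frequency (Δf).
10.581 kHz

Using the energy-time uncertainty principle and E = hf:
ΔEΔt ≥ ℏ/2
hΔf·Δt ≥ ℏ/2

The minimum frequency uncertainty is:
Δf = ℏ/(2hτ) = 1/(4πτ)
Δf = 1/(4π × 7.521e-06 s)
Δf = 1.058e+04 Hz = 10.581 kHz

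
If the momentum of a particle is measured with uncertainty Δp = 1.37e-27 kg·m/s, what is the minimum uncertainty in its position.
38.488 nm

Using the Heisenberg uncertainty principle:
ΔxΔp ≥ ℏ/2

The minimum uncertainty in position is:
Δx_min = ℏ/(2Δp)
Δx_min = (1.055e-34 J·s) / (2 × 1.370e-27 kg·m/s)
Δx_min = 3.849e-08 m = 38.488 nm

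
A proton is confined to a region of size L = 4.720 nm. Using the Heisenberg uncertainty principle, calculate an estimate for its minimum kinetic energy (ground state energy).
232.847 neV

Using the uncertainty principle to estimate ground state energy:

1. The position uncertainty is approximately the confinement size:
   Δx ≈ L = 4.720e-09 m

2. From ΔxΔp ≥ ℏ/2, the minimum momentum uncertainty is:
   Δp ≈ ℏ/(2L) = 1.117e-26 kg·m/s

3. The kinetic energy is approximately:
   KE ≈ (Δp)²/(2m) = (1.117e-26)²/(2 × 1.673e-27 kg)
   KE ≈ 3.731e-26 J = 232.847 neV

This is an order-of-magnitude estimate of the ground state energy.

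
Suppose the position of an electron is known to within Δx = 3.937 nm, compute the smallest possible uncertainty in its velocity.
14.703 km/s

Using the Heisenberg uncertainty principle and Δp = mΔv:
ΔxΔp ≥ ℏ/2
Δx(mΔv) ≥ ℏ/2

The minimum uncertainty in velocity is:
Δv_min = ℏ/(2mΔx)
Δv_min = (1.055e-34 J·s) / (2 × 9.109e-31 kg × 3.937e-09 m)
Δv_min = 1.470e+04 m/s = 14.703 km/s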